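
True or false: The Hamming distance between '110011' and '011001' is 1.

Differing positions: 1, 3, 5. Hamming distance = 3, so the claim that d_H = 1 is false.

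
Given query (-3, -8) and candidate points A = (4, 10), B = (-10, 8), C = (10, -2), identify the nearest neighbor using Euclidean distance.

Distances: d(A) ≈ 19.3132, d(B) ≈ 17.4642, d(C) ≈ 14.3178. Nearest: C = (10, -2) with distance 14.3178.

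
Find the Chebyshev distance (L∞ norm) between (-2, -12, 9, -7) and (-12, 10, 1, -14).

max(|x_i - y_i|) = max(|-2 - (-12)|, |-12 - 10|, |9 - 1|, |-7 - (-14)|) = max(10, 22, 8, 7) = 22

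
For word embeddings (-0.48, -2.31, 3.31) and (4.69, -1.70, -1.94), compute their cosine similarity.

With u = (-0.48, -2.31, 3.31), v = (4.69, -1.70, -1.94):
u·v = (-0.48)·4.69 + (-2.31)·(-1.7) + 3.31·(-1.94) = (-2.2512) + 3.927 + (-6.4214) = -4.7456.
|u| = √((-0.48)² + (-2.31)² + 3.31²) = √(0.2304 + 5.3361 + 10.9561) = √16.5226, |v| = √(4.69² + (-1.7)² + (-1.94)²) = √(21.9961 + 2.89 + 3.7636) = √28.6497.
cos θ = (u·v)/(|u||v|) = -4.7456/(√16.5226·√28.6497) ≈ -0.2181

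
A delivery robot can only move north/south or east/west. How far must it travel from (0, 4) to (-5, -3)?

Σ|x_i - y_i| = |0 - (-5)| + |4 - (-3)| = 5 + 7 = 12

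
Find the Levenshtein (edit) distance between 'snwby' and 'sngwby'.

Let D[i][j] be the edit distance between the first i characters of 'snwby' and the first j characters of 'sngwby', with D[i][0] = i, D[0][j] = j, and D[i][j] = D[i-1][j-1] if the characters match, else 1 + min(D[i-1][j], D[i][j-1], D[i-1][j-1]). Filling the table (rows: prefixes of 'snwby', columns: prefixes of 'sngwby'):
     ε  s  n  g  w  b  y
  ε  0  1  2  3  4  5  6
  s  1  0  1  2  3  4  5
  n  2  1  0  1  2  3  4
  w  3  2  1  1  1  2  3
  b  4  3  2  2  2  1  2
  y  5  4  3  3  3  2  1
The bottom-right entry gives D[5][6] = 1, so no sequence of fewer than 1 edit works. Backtracking through the table gives one optimal edit sequence (1 edit):
  snwby → sngwby (ins g @3)
Edit distance = 1.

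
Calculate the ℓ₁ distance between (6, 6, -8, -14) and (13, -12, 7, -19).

Σ|x_i - y_i| = |6 - 13| + |6 - (-12)| + |-8 - 7| + |-14 - (-19)| = 7 + 18 + 15 + 5 = 45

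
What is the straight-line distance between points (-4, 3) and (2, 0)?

√(Σ(x_i - y_i)²) = √((-4 - 2)² + (3 - 0)²)
= √((-6)² + 3²) = √(36 + 9) = √45 ≈ 6.7082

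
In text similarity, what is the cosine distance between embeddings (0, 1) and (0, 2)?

With u = (0, 1), v = (0, 2):
u·v = 0·0 + 1·2 = 0 + 2 = 2.
|u| = √(0² + 1²) = √1, |v| = √(0² + 2²) = √4, so |u||v| = √(1·4) = √4 = 2.
cos θ = (u·v)/(|u||v|) = 2/2 = 1
Cosine distance = 1 - cos θ = 1 - 1 = 0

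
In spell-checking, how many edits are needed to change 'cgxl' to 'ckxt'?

Let D[i][j] be the edit distance between the first i characters of 'cgxl' and the first j characters of 'ckxt', with D[i][0] = i, D[0][j] = j, and D[i][j] = D[i-1][j-1] if the characters match, else 1 + min(D[i-1][j], D[i][j-1], D[i-1][j-1]). Filling the table (rows: prefixes of 'cgxl', columns: prefixes of 'ckxt'):
     ε  c  k  x  t
  ε  0  1  2  3  4
  c  1  0  1  2  3
  g  2  1  1  2  3
  x  3  2  2  1  2
  l  4  3  3  2  2
The bottom-right entry gives D[4][4] = 2, so no sequence of fewer than 2 edits works. Backtracking through the table gives one optimal edit sequence (2 edits):
  cgxl → ckxl (sub g→k @2)
  ckxl → ckxt (sub l→t @4)
Edit distance = 2.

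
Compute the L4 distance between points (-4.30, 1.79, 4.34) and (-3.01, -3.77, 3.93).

(Σ|x_i - y_i|^4)^(1/4) = (|-4.3 - (-3.01)|^4 + |1.79 - (-3.77)|^4 + |4.34 - 3.93|^4)^(1/4)
= (1.29^4 + 5.56^4 + 0.41^4)^(1/4) ≈ (2.7692 + 955.6507 + 0.0283)^(1/4) = (958.4482)^(1/4) ≈ 5.5641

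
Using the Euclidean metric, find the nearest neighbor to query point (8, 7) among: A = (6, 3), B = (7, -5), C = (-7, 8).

Distances: d(A) ≈ 4.4721, d(B) ≈ 12.0416, d(C) ≈ 15.0333. Nearest: A = (6, 3) with distance 4.4721.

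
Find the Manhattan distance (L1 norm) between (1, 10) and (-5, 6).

Σ|x_i - y_i| = |1 - (-5)| + |10 - 6| = 6 + 4 = 10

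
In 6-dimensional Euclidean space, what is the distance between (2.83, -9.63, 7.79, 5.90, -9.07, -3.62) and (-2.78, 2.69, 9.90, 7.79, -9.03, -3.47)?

√(Σ(x_i - y_i)²) = √((2.83 - (-2.78))² + (-9.63 - 2.69)² + (7.79 - 9.9)² + (5.9 - 7.79)² + (-9.07 - (-9.03))² + (-3.62 - (-3.47))²)
= √(5.61² + (-12.32)² + (-2.11)² + (-1.89)² + (-0.04)² + (-0.15)²) = √(31.4721 + 151.7824 + 4.4521 + 3.5721 + 0.0016 + 0.0225) = √191.3028 ≈ 13.8312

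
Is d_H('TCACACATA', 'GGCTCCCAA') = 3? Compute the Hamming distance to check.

Differing positions: 1, 2, 3, 4, 5, 7, 8. Hamming distance = 7, so the claim that d_H = 3 is false.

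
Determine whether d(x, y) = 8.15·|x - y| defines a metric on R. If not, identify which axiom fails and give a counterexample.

Yes. Since |x - y| is a metric on R and 8.15 > 0, the positive scalar multiple 8.15·|x - y| is also a metric: scaling by a positive constant preserves non-negativity, identity (d=0 ⟺ |x-y|=0 ⟺ x=y), symmetry, and the triangle inequality.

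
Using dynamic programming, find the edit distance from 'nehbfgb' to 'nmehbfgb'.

Let D[i][j] be the edit distance between the first i characters of 'nehbfgb' and the first j characters of 'nmehbfgb', with D[i][0] = i, D[0][j] = j, and D[i][j] = D[i-1][j-1] if the characters match, else 1 + min(D[i-1][j], D[i][j-1], D[i-1][j-1]). Filling the table (rows: prefixes of 'nehbfgb', columns: prefixes of 'nmehbfgb'):
     ε  n  m  e  h  b  f  g  b
  ε  0  1  2  3  4  5  6  7  8
  n  1  0  1  2  3  4  5  6  7
  e  2  1  1  1  2  3  4  5  6
  h  3  2  2  2  1  2  3  4  5
  b  4  3  3  3  2  1  2  3  4
  f  5  4  4  4  3  2  1  2  3
  g  6  5  5  5  4  3  2  1  2
  b  7  6  6  6  5  4  3  2  1
The bottom-right entry gives D[7][8] = 1, so no sequence of fewer than 1 edit works. Backtracking through the table gives one optimal edit sequence (1 edit):
  nehbfgb → nmehbfgb (ins m @2)
Edit distance = 1.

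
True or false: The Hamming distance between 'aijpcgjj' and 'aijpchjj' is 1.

Differing positions: 6. Hamming distance = 1, so the claim is true.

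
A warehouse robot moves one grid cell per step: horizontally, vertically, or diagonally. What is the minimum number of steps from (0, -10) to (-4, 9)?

max(|x_i - y_i|) = max(|0 - (-4)|, |-10 - 9|) = max(4, 19) = 19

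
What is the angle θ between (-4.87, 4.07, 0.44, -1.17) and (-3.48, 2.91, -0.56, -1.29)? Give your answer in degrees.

With u = (-4.87, 4.07, 0.44, -1.17), v = (-3.48, 2.91, -0.56, -1.29):
u·v = (-4.87)·(-3.48) + 4.07·2.91 + 0.44·(-0.56) + (-1.17)·(-1.29) = 16.9476 + 11.8437 + (-0.2464) + 1.5093 = 30.0542.
|u| = √((-4.87)² + 4.07² + 0.44² + (-1.17)²) = √(23.7169 + 16.5649 + 0.1936 + 1.3689) = √41.8443, |v| = √((-3.48)² + 2.91² + (-0.56)² + (-1.29)²) = √(12.1104 + 8.4681 + 0.3136 + 1.6641) = √22.5562.
cos θ = (u·v)/(|u||v|) = 30.0542/(√41.8443·√22.5562) ≈ 0.978259
θ = arccos(0.978259) ≈ 11.97°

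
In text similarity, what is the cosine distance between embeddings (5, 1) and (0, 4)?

With u = (5, 1), v = (0, 4):
u·v = 5·0 + 1·4 = 0 + 4 = 4.
|u| = √(5² + 1²) = √26, |v| = √(0² + 4²) = √16, so |u||v| = √(26·16) = √416.
cos θ = (u·v)/(|u||v|) = 4/√416 ≈ 0.1961
Cosine distance = 1 - cos θ ≈ 1 - 0.1961 = 0.8039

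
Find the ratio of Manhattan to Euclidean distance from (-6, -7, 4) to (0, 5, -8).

L1 = |-6 - 0| + |-7 - 5| + |4 - (-8)| = 6 + 12 + 12 = 30
L2 = √(6² + 12² + 12²) = √324 = 18
L1 ≥ L2 always (equality iff movement is along one axis); L1 > L2 here.
Ratio L1/L2 = 30/18 ≈ 1.6667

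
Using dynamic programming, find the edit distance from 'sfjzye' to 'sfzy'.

Let D[i][j] be the edit distance between the first i characters of 'sfjzye' and the first j characters of 'sfzy', with D[i][0] = i, D[0][j] = j, and D[i][j] = D[i-1][j-1] if the characters match, else 1 + min(D[i-1][j], D[i][j-1], D[i-1][j-1]). Filling the table (rows: prefixes of 'sfjzye', columns: prefixes of 'sfzy'):
     ε  s  f  z  y
  ε  0  1  2  3  4
  s  1  0  1  2  3
  f  2  1  0  1  2
  j  3  2  1  1  2
  z  4  3  2  1  2
  y  5  4  3  2  1
  e  6  5  4  3  2
The bottom-right entry gives D[6][4] = 2, so no sequence of fewer than 2 edits works. Backtracking through the table gives one optimal edit sequence (2 edits):
  sfjzye → sfzye (del j @3)
  sfzye → sfzy (del e @5)
Edit distance = 2.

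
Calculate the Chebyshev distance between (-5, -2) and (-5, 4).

max(|x_i - y_i|) = max(|-5 - (-5)|, |-2 - 4|) = max(0, 6) = 6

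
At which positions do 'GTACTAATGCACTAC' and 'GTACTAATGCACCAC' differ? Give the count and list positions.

Differing positions: 13. Hamming distance = 1.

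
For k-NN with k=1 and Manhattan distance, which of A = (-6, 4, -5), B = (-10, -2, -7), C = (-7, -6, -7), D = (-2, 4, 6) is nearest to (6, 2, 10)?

Distances: d(A) = 29, d(B) = 37, d(C) = 38, d(D) = 14. Nearest: D = (-2, 4, 6) with distance 14.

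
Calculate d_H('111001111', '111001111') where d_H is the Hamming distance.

Differing positions: none. Hamming distance = 0.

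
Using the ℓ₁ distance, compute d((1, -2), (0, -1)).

Σ|x_i - y_i| = |1 - 0| + |-2 - (-1)| = 1 + 1 = 2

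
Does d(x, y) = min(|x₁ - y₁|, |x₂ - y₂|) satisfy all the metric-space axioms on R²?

No. d fails identity of indiscernibles: take x = (-1, 0) and y = (-1, 4). Then d(x,y) = min(|-1 - (-1)|, |0 - 4|) = min(0, 4) = 0, yet x ≠ y.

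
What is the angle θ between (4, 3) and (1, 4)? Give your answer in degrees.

With u = (4, 3), v = (1, 4):
u·v = 4·1 + 3·4 = 4 + 12 = 16.
|u| = √(4² + 3²) = √25, |v| = √(1² + 4²) = √17, so |u||v| = √(25·17) = √425.
cos θ = (u·v)/(|u||v|) = 16/√425 = 0.776114
θ = arccos(0.776114) ≈ 39.09°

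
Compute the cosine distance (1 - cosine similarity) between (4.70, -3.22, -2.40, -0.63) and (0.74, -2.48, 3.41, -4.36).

With u = (4.70, -3.22, -2.40, -0.63), v = (0.74, -2.48, 3.41, -4.36):
u·v = 4.7·0.74 + (-3.22)·(-2.48) + (-2.4)·3.41 + (-0.63)·(-4.36) = 3.478 + 7.9856 + (-8.184) + 2.7468 = 6.0264.
|u| = √(4.7² + (-3.22)² + (-2.4)² + (-0.63)²) = √(22.09 + 10.3684 + 5.76 + 0.3969) = √38.6153, |v| = √(0.74² + (-2.48)² + 3.41² + (-4.36)²) = √(0.5476 + 6.1504 + 11.6281 + 19.0096) = √37.3357.
cos θ = (u·v)/(|u||v|) = 6.0264/(√38.6153·√37.3357) ≈ 0.1587
Cosine distance = 1 - cos θ ≈ 1 - 0.1587 = 0.8413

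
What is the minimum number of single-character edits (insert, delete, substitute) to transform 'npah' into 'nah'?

Let D[i][j] be the edit distance between the first i characters of 'npah' and the first j characters of 'nah', with D[i][0] = i, D[0][j] = j, and D[i][j] = D[i-1][j-1] if the characters match, else 1 + min(D[i-1][j], D[i][j-1], D[i-1][j-1]). Filling the table (rows: prefixes of 'npah', columns: prefixes of 'nah'):
     ε  n  a  h
  ε  0  1  2  3
  n  1  0  1  2
  p  2  1  1  2
  a  3  2  1  2
  h  4  3  2  1
The bottom-right entry gives D[4][3] = 1, so no sequence of fewer than 1 edit works. Backtracking through the table gives one optimal edit sequence (1 edit):
  npah → nah (del p @2)
Edit distance = 1.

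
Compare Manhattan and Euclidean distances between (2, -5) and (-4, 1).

L1 = |2 - (-4)| + |-5 - 1| = 6 + 6 = 12
L2 = √(6² + 6²) = √72 ≈ 8.4853
L1 ≥ L2 always (equality iff movement is along one axis); L1 > L2 here.
Ratio L1/L2 = 12/√72 ≈ 1.4142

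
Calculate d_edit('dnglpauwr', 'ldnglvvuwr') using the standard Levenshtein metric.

Let D[i][j] be the edit distance between the first i characters of 'dnglpauwr' and the first j characters of 'ldnglvvuwr', with D[i][0] = i, D[0][j] = j, and D[i][j] = D[i-1][j-1] if the characters match, else 1 + min(D[i-1][j], D[i][j-1], D[i-1][j-1]). Filling the table (rows: prefixes of 'dnglpauwr', columns: prefixes of 'ldnglvvuwr'):
     ε  l  d  n  g  l  v  v  u  w  r
  ε  0  1  2  3  4  5  6  7  8  9 10
  d  1  1  1  2  3  4  5  6  7  8  9
  n  2  2  2  1  2  3  4  5  6  7  8
  g  3  3  3  2  1  2  3  4  5  6  7
  l  4  3  4  3  2  1  2  3  4  5  6
  p  5  4  4  4  3  2  2  3  4  5  6
  a  6  5  5  5  4  3  3  3  4  5  6
  u  7  6  6  6  5  4  4  4  3  4  5
  w  8  7  7  7  6  5  5  5  4  3  4
  r  9  8  8  8  7  6  6  6  5  4  3
The bottom-right entry gives D[9][10] = 3, so no sequence of fewer than 3 edits works. Backtracking through the table gives one optimal edit sequence (3 edits):
  dnglpauwr → ldnglpauwr (ins l @1)
  ldnglpauwr → ldnglvauwr (sub p→v @6)
  ldnglvauwr → ldnglvvuwr (sub a→v @7)
Edit distance = 3.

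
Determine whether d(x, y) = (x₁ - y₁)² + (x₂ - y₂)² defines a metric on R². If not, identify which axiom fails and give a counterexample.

No. The squared Euclidean distance fails the triangle inequality. Counterexample: x = (0, 0), y = (4, 2), z = (8, 4). d(x,z) = 8² + 4² = 80, but d(x,y) + d(y,z) = (4² + 2²) + (4² + 2²) = 20 + 20 = 40. Since 80 > 40, the triangle inequality is violated. (Note: √d, the ordinary Euclidean distance, IS a metric.)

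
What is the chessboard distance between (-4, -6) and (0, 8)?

max(|x_i - y_i|) = max(|-4 - 0|, |-6 - 8|) = max(4, 14) = 14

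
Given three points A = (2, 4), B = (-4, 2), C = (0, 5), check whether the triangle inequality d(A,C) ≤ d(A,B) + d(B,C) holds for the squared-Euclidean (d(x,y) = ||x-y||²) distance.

d(A,B) = 6² + 2² = 40, d(B,C) = 4² + 3² = 25, d(A,C) = 2² + 1² = 5.
d(A,C) = 5 ≤ 40 + 25 = 65. Triangle inequality is satisfied.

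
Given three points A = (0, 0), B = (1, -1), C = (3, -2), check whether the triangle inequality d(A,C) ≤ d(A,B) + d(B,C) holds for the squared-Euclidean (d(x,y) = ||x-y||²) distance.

d(A,B) = 1² + 1² = 2, d(B,C) = 2² + 1² = 5, d(A,C) = 3² + 2² = 13.
d(A,C) = 13 > 2 + 5 = 7. Triangle inequality is VIOLATED. (Squared-Euclidean is not a metric — this is a counterexample.)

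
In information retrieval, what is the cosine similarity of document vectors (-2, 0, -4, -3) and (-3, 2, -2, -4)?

With u = (-2, 0, -4, -3), v = (-3, 2, -2, -4):
u·v = (-2)·(-3) + 0·2 + (-4)·(-2) + (-3)·(-4) = 6 + 0 + 8 + 12 = 26.
|u| = √((-2)² + 0² + (-4)² + (-3)²) = √29, |v| = √((-3)² + 2² + (-2)² + (-4)²) = √33, so |u||v| = √(29·33) = √957.
cos θ = (u·v)/(|u||v|) = 26/√957 ≈ 0.8405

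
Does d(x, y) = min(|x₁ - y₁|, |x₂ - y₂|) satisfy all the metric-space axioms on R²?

No. d fails identity of indiscernibles: take x = (4, 0) and y = (4, 3). Then d(x,y) = min(|4 - 4|, |0 - 3|) = min(0, 3) = 0, yet x ≠ y.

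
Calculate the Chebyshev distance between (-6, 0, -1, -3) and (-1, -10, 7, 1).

max(|x_i - y_i|) = max(|-6 - (-1)|, |0 - (-10)|, |-1 - 7|, |-3 - 1|) = max(5, 10, 8, 4) = 10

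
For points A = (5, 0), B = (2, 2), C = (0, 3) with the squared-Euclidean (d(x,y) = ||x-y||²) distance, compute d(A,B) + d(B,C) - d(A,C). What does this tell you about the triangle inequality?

d(A,B) = 3² + 2² = 13, d(B,C) = 2² + 1² = 5, d(A,C) = 5² + 3² = 34.
d(A,B) + d(B,C) - d(A,C) = 13 + 5 - 34 = 18 - 34 = -16. This is < 0, so the triangle inequality FAILS for these points (squared-Euclidean is not a metric).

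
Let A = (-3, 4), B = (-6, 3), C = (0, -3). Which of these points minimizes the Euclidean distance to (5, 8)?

Distances: d(A) ≈ 8.9443, d(B) ≈ 12.083, d(C) ≈ 12.083. Nearest: A = (-3, 4) with distance 8.9443.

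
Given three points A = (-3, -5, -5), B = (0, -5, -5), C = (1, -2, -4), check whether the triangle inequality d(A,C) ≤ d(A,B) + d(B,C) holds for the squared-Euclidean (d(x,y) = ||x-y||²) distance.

d(A,B) = 3² + 0² + 0² = 9, d(B,C) = 1² + 3² + 1² = 11, d(A,C) = 4² + 3² + 1² = 26.
d(A,C) = 26 > 9 + 11 = 20. Triangle inequality is VIOLATED. (Squared-Euclidean is not a metric — this is a counterexample.)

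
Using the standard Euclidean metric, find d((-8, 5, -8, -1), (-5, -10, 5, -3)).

√(Σ(x_i - y_i)²) = √((-8 - (-5))² + (5 - (-10))² + (-8 - 5)² + (-1 - (-3))²)
= √((-3)² + 15² + (-13)² + 2²) = √(9 + 225 + 169 + 4) = √407 ≈ 20.1742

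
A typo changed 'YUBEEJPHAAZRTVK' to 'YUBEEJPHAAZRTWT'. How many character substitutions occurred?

Differing positions: 14, 15. Hamming distance = 2.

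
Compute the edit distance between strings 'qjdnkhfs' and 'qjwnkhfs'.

Let D[i][j] be the edit distance between the first i characters of 'qjdnkhfs' and the first j characters of 'qjwnkhfs', with D[i][0] = i, D[0][j] = j, and D[i][j] = D[i-1][j-1] if the characters match, else 1 + min(D[i-1][j], D[i][j-1], D[i-1][j-1]). Filling the table (rows: prefixes of 'qjdnkhfs', columns: prefixes of 'qjwnkhfs'):
     ε  q  j  w  n  k  h  f  s
  ε  0  1  2  3  4  5  6  7  8
  q  1  0  1  2  3  4  5  6  7
  j  2  1  0  1  2  3  4  5  6
  d  3  2  1  1  2  3  4  5  6
  n  4  3  2  2  1  2  3  4  5
  k  5  4  3  3  2  1  2  3  4
  h  6  5  4  4  3  2  1  2  3
  f  7  6  5  5  4  3  2  1  2
  s  8  7  6  6  5  4  3  2  1
The bottom-right entry gives D[8][8] = 1, so no sequence of fewer than 1 edit works. Backtracking through the table gives one optimal edit sequence (1 edit):
  qjdnkhfs → qjwnkhfs (sub d→w @3)
Edit distance = 1.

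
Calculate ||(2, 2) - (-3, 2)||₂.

√(Σ(x_i - y_i)²) = √((2 - (-3))² + (2 - 2)²)
= √(5² + 0²) = √(25 + 0) = √25 = 5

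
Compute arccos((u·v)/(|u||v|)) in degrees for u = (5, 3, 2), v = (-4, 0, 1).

With u = (5, 3, 2), v = (-4, 0, 1):
u·v = 5·(-4) + 3·0 + 2·1 = (-20) + 0 + 2 = -18.
|u| = √(5² + 3² + 2²) = √38, |v| = √((-4)² + 0² + 1²) = √17, so |u||v| = √(38·17) = √646.
cos θ = (u·v)/(|u||v|) = -18/√646 ≈ -0.708201
θ = arccos(-0.708201) ≈ 135.09°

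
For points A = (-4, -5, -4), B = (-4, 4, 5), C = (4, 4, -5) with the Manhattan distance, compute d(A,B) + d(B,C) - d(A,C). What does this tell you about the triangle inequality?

d(A,B) = 0 + 9 + 9 = 18, d(B,C) = 8 + 0 + 10 = 18, d(A,C) = 8 + 9 + 1 = 18.
d(A,B) + d(B,C) - d(A,C) = 18 + 18 - 18 = 36 - 18 = 18. This is ≥ 0, so the triangle inequality holds for these points.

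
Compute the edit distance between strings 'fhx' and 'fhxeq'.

Let D[i][j] be the edit distance between the first i characters of 'fhx' and the first j characters of 'fhxeq', with D[i][0] = i, D[0][j] = j, and D[i][j] = D[i-1][j-1] if the characters match, else 1 + min(D[i-1][j], D[i][j-1], D[i-1][j-1]). Filling the table (rows: prefixes of 'fhx', columns: prefixes of 'fhxeq'):
     ε  f  h  x  e  q
  ε  0  1  2  3  4  5
  f  1  0  1  2  3  4
  h  2  1  0  1  2  3
  x  3  2  1  0  1  2
The bottom-right entry gives D[3][5] = 2, so no sequence of fewer than 2 edits works. Backtracking through the table gives one optimal edit sequence (2 edits):
  fhx → fhxe (ins e @4)
  fhxe → fhxeq (ins q @5)
Edit distance = 2.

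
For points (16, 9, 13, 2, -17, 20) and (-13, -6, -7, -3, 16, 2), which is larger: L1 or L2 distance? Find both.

L1 = |16 - (-13)| + |9 - (-6)| + |13 - (-7)| + |2 - (-3)| + |-17 - 16| + |20 - 2| = 29 + 15 + 20 + 5 + 33 + 18 = 120
L2 = √(29² + 15² + 20² + 5² + 33² + 18²) = √2904 ≈ 53.8888
L1 ≥ L2 always (equality iff movement is along one axis); L1 > L2 here.
Ratio L1/L2 = 120/√2904 ≈ 2.2268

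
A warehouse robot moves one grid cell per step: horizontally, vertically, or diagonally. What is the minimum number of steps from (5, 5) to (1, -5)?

max(|x_i - y_i|) = max(|5 - 1|, |5 - (-5)|) = max(4, 10) = 10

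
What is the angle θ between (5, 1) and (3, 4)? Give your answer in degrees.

With u = (5, 1), v = (3, 4):
u·v = 5·3 + 1·4 = 15 + 4 = 19.
|u| = √(5² + 1²) = √26, |v| = √(3² + 4²) = √25, so |u||v| = √(26·25) = √650.
cos θ = (u·v)/(|u||v|) = 19/√650 ≈ 0.745241
θ = arccos(0.745241) ≈ 41.82°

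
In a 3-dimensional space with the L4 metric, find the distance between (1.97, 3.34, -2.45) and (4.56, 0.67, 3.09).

(Σ|x_i - y_i|^4)^(1/4) = (|1.97 - 4.56|^4 + |3.34 - 0.67|^4 + |-2.45 - 3.09|^4)^(1/4)
= (2.59^4 + 2.67^4 + 5.54^4)^(1/4) ≈ (44.9986 + 50.8212 + 941.9743)^(1/4) = (1037.7941)^(1/4) ≈ 5.6758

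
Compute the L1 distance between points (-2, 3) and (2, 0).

Σ|x_i - y_i| = |-2 - 2| + |3 - 0| = 4 + 3 = 7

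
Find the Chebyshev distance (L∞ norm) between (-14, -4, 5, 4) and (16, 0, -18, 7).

max(|x_i - y_i|) = max(|-14 - 16|, |-4 - 0|, |5 - (-18)|, |4 - 7|) = max(30, 4, 23, 3) = 30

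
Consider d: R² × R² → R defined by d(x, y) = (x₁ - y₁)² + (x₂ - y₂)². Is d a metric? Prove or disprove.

No. The squared Euclidean distance fails the triangle inequality. Counterexample: x = (0, 0), y = (5, 5), z = (10, 10). d(x,z) = 10² + 10² = 200, but d(x,y) + d(y,z) = (5² + 5²) + (5² + 5²) = 50 + 50 = 100. Since 200 > 100, the triangle inequality is violated. (Note: √d, the ordinary Euclidean distance, IS a metric.)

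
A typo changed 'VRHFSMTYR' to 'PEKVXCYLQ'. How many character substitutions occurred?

Differing positions: 1, 2, 3, 4, 5, 6, 7, 8, 9. Hamming distance = 9.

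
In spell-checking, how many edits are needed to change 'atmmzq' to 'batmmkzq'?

Let D[i][j] be the edit distance between the first i characters of 'atmmzq' and the first j characters of 'batmmkzq', with D[i][0] = i, D[0][j] = j, and D[i][j] = D[i-1][j-1] if the characters match, else 1 + min(D[i-1][j], D[i][j-1], D[i-1][j-1]). Filling the table (rows: prefixes of 'atmmzq', columns: prefixes of 'batmmkzq'):
     ε  b  a  t  m  m  k  z  q
  ε  0  1  2  3  4  5  6  7  8
  a  1  1  1  2  3  4  5  6  7
  t  2  2  2  1  2  3  4  5  6
  m  3  3  3  2  1  2  3  4  5
  m  4  4  4  3  2  1  2  3  4
  z  5  5  5  4  3  2  2  2  3
  q  6  6  6  5  4  3  3  3  2
The bottom-right entry gives D[6][8] = 2, so no sequence of fewer than 2 edits works. Backtracking through the table gives one optimal edit sequence (2 edits):
  atmmzq → batmmzq (ins b @1)
  batmmzq → batmmkzq (ins k @6)
Edit distance = 2.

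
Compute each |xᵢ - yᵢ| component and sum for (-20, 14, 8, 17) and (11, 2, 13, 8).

Σ|x_i - y_i| = |-20 - 11| + |14 - 2| + |8 - 13| + |17 - 8| = 31 + 12 + 5 + 9 = 57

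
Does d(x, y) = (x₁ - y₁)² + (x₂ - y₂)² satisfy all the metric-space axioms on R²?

No. The squared Euclidean distance fails the triangle inequality. Counterexample: x = (0, 0), y = (1, 3), z = (2, 6). d(x,z) = 2² + 6² = 40, but d(x,y) + d(y,z) = (1² + 3²) + (1² + 3²) = 10 + 10 = 20. Since 40 > 20, the triangle inequality is violated. (Note: √d, the ordinary Euclidean distance, IS a metric.)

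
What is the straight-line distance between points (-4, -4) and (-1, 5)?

√(Σ(x_i - y_i)²) = √((-4 - (-1))² + (-4 - 5)²)
= √((-3)² + (-9)²) = √(9 + 81) = √90 ≈ 9.4868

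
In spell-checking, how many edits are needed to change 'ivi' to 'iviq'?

Let D[i][j] be the edit distance between the first i characters of 'ivi' and the first j characters of 'iviq', with D[i][0] = i, D[0][j] = j, and D[i][j] = D[i-1][j-1] if the characters match, else 1 + min(D[i-1][j], D[i][j-1], D[i-1][j-1]). Filling the table (rows: prefixes of 'ivi', columns: prefixes of 'iviq'):
     ε  i  v  i  q
  ε  0  1  2  3  4
  i  1  0  1  2  3
  v  2  1  0  1  2
  i  3  2  1  0  1
The bottom-right entry gives D[3][4] = 1, so no sequence of fewer than 1 edit works. Backtracking through the table gives one optimal edit sequence (1 edit):
  ivi → iviq (ins q @4)
Edit distance = 1.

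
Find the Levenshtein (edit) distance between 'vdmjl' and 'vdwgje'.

Let D[i][j] be the edit distance between the first i characters of 'vdmjl' and the first j characters of 'vdwgje', with D[i][0] = i, D[0][j] = j, and D[i][j] = D[i-1][j-1] if the characters match, else 1 + min(D[i-1][j], D[i][j-1], D[i-1][j-1]). Filling the table (rows: prefixes of 'vdmjl', columns: prefixes of 'vdwgje'):
     ε  v  d  w  g  j  e
  ε  0  1  2  3  4  5  6
  v  1  0  1  2  3  4  5
  d  2  1  0  1  2  3  4
  m  3  2  1  1  2  3  4
  j  4  3  2  2  2  2  3
  l  5  4  3  3  3  3  3
The bottom-right entry gives D[5][6] = 3, so no sequence of fewer than 3 edits works. Backtracking through the table gives one optimal edit sequence (3 edits):
  vdmjl → vdwmjl (ins w @3)
  vdwmjl → vdwgjl (sub m→g @4)
  vdwgjl → vdwgje (sub l→e @6)
Edit distance = 3.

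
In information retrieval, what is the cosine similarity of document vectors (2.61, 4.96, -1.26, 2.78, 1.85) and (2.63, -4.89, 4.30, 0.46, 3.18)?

With u = (2.61, 4.96, -1.26, 2.78, 1.85), v = (2.63, -4.89, 4.30, 0.46, 3.18):
u·v = 2.61·2.63 + 4.96·(-4.89) + (-1.26)·4.3 + 2.78·0.46 + 1.85·3.18 = 6.8643 + (-24.2544) + (-5.418) + 1.2788 + 5.883 = -15.6463.
|u| = √(2.61² + 4.96² + (-1.26)² + 2.78² + 1.85²) = √(6.8121 + 24.6016 + 1.5876 + 7.7284 + 3.4225) = √44.1522, |v| = √(2.63² + (-4.89)² + 4.3² + 0.46² + 3.18²) = √(6.9169 + 23.9121 + 18.49 + 0.2116 + 10.1124) = √59.643.
cos θ = (u·v)/(|u||v|) = -15.6463/(√44.1522·√59.643) ≈ -0.3049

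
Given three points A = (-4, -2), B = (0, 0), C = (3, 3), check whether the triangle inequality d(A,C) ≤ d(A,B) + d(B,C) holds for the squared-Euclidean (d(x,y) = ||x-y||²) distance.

d(A,B) = 4² + 2² = 20, d(B,C) = 3² + 3² = 18, d(A,C) = 7² + 5² = 74.
d(A,C) = 74 > 20 + 18 = 38. Triangle inequality is VIOLATED. (Squared-Euclidean is not a metric — this is a counterexample.)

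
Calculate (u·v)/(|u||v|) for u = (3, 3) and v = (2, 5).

With u = (3, 3), v = (2, 5):
u·v = 3·2 + 3·5 = 6 + 15 = 21.
|u| = √(3² + 3²) = √18, |v| = √(2² + 5²) = √29, so |u||v| = √(18·29) = √522.
cos θ = (u·v)/(|u||v|) = 21/√522 ≈ 0.9191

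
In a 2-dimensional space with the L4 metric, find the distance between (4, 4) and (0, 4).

(Σ|x_i - y_i|^4)^(1/4) = (|4 - 0|^4 + |4 - 4|^4)^(1/4)
= (4^4 + 0^4)^(1/4) = (256 + 0)^(1/4) = (256)^(1/4) = 4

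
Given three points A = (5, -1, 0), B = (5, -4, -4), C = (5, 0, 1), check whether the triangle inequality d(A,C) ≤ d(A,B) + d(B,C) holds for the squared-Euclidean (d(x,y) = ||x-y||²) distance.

d(A,B) = 0² + 3² + 4² = 25, d(B,C) = 0² + 4² + 5² = 41, d(A,C) = 0² + 1² + 1² = 2.
d(A,C) = 2 ≤ 25 + 41 = 66. Triangle inequality is satisfied.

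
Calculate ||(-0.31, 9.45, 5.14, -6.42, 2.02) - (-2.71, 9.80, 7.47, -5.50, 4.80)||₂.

√(Σ(x_i - y_i)²) = √((-0.31 - (-2.71))² + (9.45 - 9.8)² + (5.14 - 7.47)² + (-6.42 - (-5.5))² + (2.02 - 4.8)²)
= √(2.4² + (-0.35)² + (-2.33)² + (-0.92)² + (-2.78)²) = √(5.76 + 0.1225 + 5.4289 + 0.8464 + 7.7284) = √19.8862 ≈ 4.4594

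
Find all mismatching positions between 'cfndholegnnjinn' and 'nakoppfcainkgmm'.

Differing positions: 1, 2, 3, 4, 5, 6, 7, 8, 9, 10, 12, 13, 14, 15. Hamming distance = 14.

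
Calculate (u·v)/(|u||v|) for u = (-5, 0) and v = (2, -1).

With u = (-5, 0), v = (2, -1):
u·v = (-5)·2 + 0·(-1) = (-10) + 0 = -10.
|u| = √((-5)² + 0²) = √25, |v| = √(2² + (-1)²) = √5, so |u||v| = √(25·5) = √125.
cos θ = (u·v)/(|u||v|) = -10/√125 ≈ -0.8944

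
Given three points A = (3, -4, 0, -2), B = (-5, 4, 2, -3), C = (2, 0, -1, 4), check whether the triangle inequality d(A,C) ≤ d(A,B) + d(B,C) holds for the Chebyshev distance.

d(A,B) = max(8, 8, 2, 1) = 8, d(B,C) = max(7, 4, 3, 7) = 7, d(A,C) = max(1, 4, 1, 6) = 6.
d(A,C) = 6 ≤ 8 + 7 = 15. Triangle inequality is satisfied.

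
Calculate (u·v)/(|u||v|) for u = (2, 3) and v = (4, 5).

With u = (2, 3), v = (4, 5):
u·v = 2·4 + 3·5 = 8 + 15 = 23.
|u| = √(2² + 3²) = √13, |v| = √(4² + 5²) = √41, so |u||v| = √(13·41) = √533.
cos θ = (u·v)/(|u||v|) = 23/√533 ≈ 0.9962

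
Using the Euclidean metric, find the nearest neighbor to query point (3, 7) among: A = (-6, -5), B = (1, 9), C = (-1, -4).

Distances: d(A) = 15, d(B) ≈ 2.8284, d(C) ≈ 11.7047. Nearest: B = (1, 9) with distance 2.8284.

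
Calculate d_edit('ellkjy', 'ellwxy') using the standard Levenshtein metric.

Let D[i][j] be the edit distance between the first i characters of 'ellkjy' and the first j characters of 'ellwxy', with D[i][0] = i, D[0][j] = j, and D[i][j] = D[i-1][j-1] if the characters match, else 1 + min(D[i-1][j], D[i][j-1], D[i-1][j-1]). Filling the table (rows: prefixes of 'ellkjy', columns: prefixes of 'ellwxy'):
     ε  e  l  l  w  x  y
  ε  0  1  2  3  4  5  6
  e  1  0  1  2  3  4  5
  l  2  1  0  1  2  3  4
  l  3  2  1  0  1  2  3
  k  4  3  2  1  1  2  3
  j  5  4  3  2  2  2  3
  y  6  5  4  3  3  3  2
The bottom-right entry gives D[6][6] = 2, so no sequence of fewer than 2 edits works. Backtracking through the table gives one optimal edit sequence (2 edits):
  ellkjy → ellwjy (sub k→w @4)
  ellwjy → ellwxy (sub j→x @5)
Edit distance = 2.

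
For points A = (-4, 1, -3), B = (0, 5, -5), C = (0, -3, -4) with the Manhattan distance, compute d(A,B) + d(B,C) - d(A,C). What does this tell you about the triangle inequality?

d(A,B) = 4 + 4 + 2 = 10, d(B,C) = 0 + 8 + 1 = 9, d(A,C) = 4 + 4 + 1 = 9.
d(A,B) + d(B,C) - d(A,C) = 10 + 9 - 9 = 19 - 9 = 10. This is ≥ 0, so the triangle inequality holds for these points.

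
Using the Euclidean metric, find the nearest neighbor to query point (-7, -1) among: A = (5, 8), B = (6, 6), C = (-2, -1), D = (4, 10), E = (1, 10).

Distances: d(A) = 15, d(B) ≈ 14.7648, d(C) = 5, d(D) ≈ 15.5563, d(E) ≈ 13.6015. Nearest: C = (-2, -1) with distance 5.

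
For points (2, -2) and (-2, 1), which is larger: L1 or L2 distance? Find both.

L1 = |2 - (-2)| + |-2 - 1| = 4 + 3 = 7
L2 = √(4² + 3²) = √25 = 5
L1 ≥ L2 always (equality iff movement is along one axis); L1 > L2 here.
Ratio L1/L2 = 7/5 = 1.4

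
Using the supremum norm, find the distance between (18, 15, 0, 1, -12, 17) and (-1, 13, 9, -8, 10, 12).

max(|x_i - y_i|) = max(|18 - (-1)|, |15 - 13|, |0 - 9|, |1 - (-8)|, |-12 - 10|, |17 - 12|) = max(19, 2, 9, 9, 22, 5) = 22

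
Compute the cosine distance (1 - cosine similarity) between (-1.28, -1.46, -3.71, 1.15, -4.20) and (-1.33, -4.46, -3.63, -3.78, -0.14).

With u = (-1.28, -1.46, -3.71, 1.15, -4.20), v = (-1.33, -4.46, -3.63, -3.78, -0.14):
u·v = (-1.28)·(-1.33) + (-1.46)·(-4.46) + (-3.71)·(-3.63) + 1.15·(-3.78) + (-4.2)·(-0.14) = 1.7024 + 6.5116 + 13.4673 + (-4.347) + 0.588 = 17.9223.
|u| = √((-1.28)² + (-1.46)² + (-3.71)² + 1.15² + (-4.2)²) = √(1.6384 + 2.1316 + 13.7641 + 1.3225 + 17.64) = √36.4966, |v| = √((-1.33)² + (-4.46)² + (-3.63)² + (-3.78)² + (-0.14)²) = √(1.7689 + 19.8916 + 13.1769 + 14.2884 + 0.0196) = √49.1454.
cos θ = (u·v)/(|u||v|) = 17.9223/(√36.4966·√49.1454) ≈ 0.4232
Cosine distance = 1 - cos θ ≈ 1 - 0.4232 = 0.5768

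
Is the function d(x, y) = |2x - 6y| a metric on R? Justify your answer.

No. d fails symmetry: d(5, 6) = |2·5 - 6·6| = |-26| = 26, but d(6, 5) = |2·6 - 6·5| = |-18| = 18. Since 26 ≠ 18, d(x,y) ≠ d(y,x) in general.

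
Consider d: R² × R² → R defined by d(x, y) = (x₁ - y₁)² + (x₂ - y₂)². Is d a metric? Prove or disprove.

No. The squared Euclidean distance fails the triangle inequality. Counterexample: x = (0, 0), y = (4, 5), z = (8, 10). d(x,z) = 8² + 10² = 164, but d(x,y) + d(y,z) = (4² + 5²) + (4² + 5²) = 41 + 41 = 82. Since 164 > 82, the triangle inequality is violated. (Note: √d, the ordinary Euclidean distance, IS a metric.)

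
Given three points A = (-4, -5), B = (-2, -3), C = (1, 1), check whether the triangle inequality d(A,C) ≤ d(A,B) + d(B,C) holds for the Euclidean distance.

d(A,B) = √(2² + 2²) = √8 ≈ 2.8284, d(B,C) = √(3² + 4²) = √25 = 5, d(A,C) = √(5² + 6²) = √61 ≈ 7.8102.
d(A,C) ≈ 7.8102 ≤ 2.8284 + 5 = 7.8284. Triangle inequality is satisfied.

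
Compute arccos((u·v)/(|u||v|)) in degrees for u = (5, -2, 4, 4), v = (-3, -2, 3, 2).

With u = (5, -2, 4, 4), v = (-3, -2, 3, 2):
u·v = 5·(-3) + (-2)·(-2) + 4·3 + 4·2 = (-15) + 4 + 12 + 8 = 9.
|u| = √(5² + (-2)² + 4² + 4²) = √61, |v| = √((-3)² + (-2)² + 3² + 2²) = √26, so |u||v| = √(61·26) = √1586.
cos θ = (u·v)/(|u||v|) = 9/√1586 ≈ 0.225991
θ = arccos(0.225991) ≈ 76.94°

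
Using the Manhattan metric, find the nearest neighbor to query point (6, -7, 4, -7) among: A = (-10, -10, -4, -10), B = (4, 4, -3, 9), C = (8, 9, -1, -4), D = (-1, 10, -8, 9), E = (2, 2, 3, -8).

Distances: d(A) = 30, d(B) = 36, d(C) = 26, d(D) = 52, d(E) = 15. Nearest: E = (2, 2, 3, -8) with distance 15.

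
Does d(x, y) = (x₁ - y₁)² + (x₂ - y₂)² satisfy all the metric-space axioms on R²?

No. The squared Euclidean distance fails the triangle inequality. Counterexample: x = (0, 0), y = (3, 5), z = (6, 10). d(x,z) = 6² + 10² = 136, but d(x,y) + d(y,z) = (3² + 5²) + (3² + 5²) = 34 + 34 = 68. Since 136 > 68, the triangle inequality is violated. (Note: √d, the ordinary Euclidean distance, IS a metric.)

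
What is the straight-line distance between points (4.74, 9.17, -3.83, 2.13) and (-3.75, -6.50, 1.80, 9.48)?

√(Σ(x_i - y_i)²) = √((4.74 - (-3.75))² + (9.17 - (-6.5))² + (-3.83 - 1.8)² + (2.13 - 9.48)²)
= √(8.49² + 15.67² + (-5.63)² + (-7.35)²) = √(72.0801 + 245.5489 + 31.6969 + 54.0225) = √403.3484 ≈ 20.0835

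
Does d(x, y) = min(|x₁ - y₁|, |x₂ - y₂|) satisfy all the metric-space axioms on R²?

No. d fails identity of indiscernibles: take x = (1, 0) and y = (1, 2). Then d(x,y) = min(|1 - 1|, |0 - 2|) = min(0, 2) = 0, yet x ≠ y.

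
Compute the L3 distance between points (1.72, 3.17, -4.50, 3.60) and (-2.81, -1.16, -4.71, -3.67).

(Σ|x_i - y_i|^3)^(1/3) = (|1.72 - (-2.81)|^3 + |3.17 - (-1.16)|^3 + |-4.5 - (-4.71)|^3 + |3.6 - (-3.67)|^3)^(1/3)
= (4.53^3 + 4.33^3 + 0.21^3 + 7.27^3)^(1/3) ≈ (92.9597 + 81.1827 + 0.0093 + 384.2406)^(1/3) = (558.3923)^(1/3) ≈ 8.2347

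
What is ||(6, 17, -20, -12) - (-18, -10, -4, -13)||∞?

max(|x_i - y_i|) = max(|6 - (-18)|, |17 - (-10)|, |-20 - (-4)|, |-12 - (-13)|) = max(24, 27, 16, 1) = 27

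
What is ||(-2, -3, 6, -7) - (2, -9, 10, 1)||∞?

max(|x_i - y_i|) = max(|-2 - 2|, |-3 - (-9)|, |6 - 10|, |-7 - 1|) = max(4, 6, 4, 8) = 8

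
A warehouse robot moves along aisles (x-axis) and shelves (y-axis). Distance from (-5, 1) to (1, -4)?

Σ|x_i - y_i| = |-5 - 1| + |1 - (-4)| = 6 + 5 = 11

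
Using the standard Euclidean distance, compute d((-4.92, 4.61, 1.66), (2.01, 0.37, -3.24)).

(Σ|x_i - y_i|^2)^(1/2) = (|-4.92 - 2.01|^2 + |4.61 - 0.37|^2 + |1.66 - (-3.24)|^2)^(1/2)
= (6.93^2 + 4.24^2 + 4.9^2)^(1/2) = (48.0249 + 17.9776 + 24.01)^(1/2) = (90.0125)^(1/2) ≈ 9.4875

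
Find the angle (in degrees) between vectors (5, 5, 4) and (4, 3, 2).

With u = (5, 5, 4), v = (4, 3, 2):
u·v = 5·4 + 5·3 + 4·2 = 20 + 15 + 8 = 43.
|u| = √(5² + 5² + 4²) = √66, |v| = √(4² + 3² + 2²) = √29, so |u||v| = √(66·29) = √1914.
cos θ = (u·v)/(|u||v|) = 43/√1914 ≈ 0.982873
θ = arccos(0.982873) ≈ 10.62°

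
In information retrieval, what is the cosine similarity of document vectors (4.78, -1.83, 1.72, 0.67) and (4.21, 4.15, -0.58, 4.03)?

With u = (4.78, -1.83, 1.72, 0.67), v = (4.21, 4.15, -0.58, 4.03):
u·v = 4.78·4.21 + (-1.83)·4.15 + 1.72·(-0.58) + 0.67·4.03 = 20.1238 + (-7.5945) + (-0.9976) + 2.7001 = 14.2318.
|u| = √(4.78² + (-1.83)² + 1.72² + 0.67²) = √(22.8484 + 3.3489 + 2.9584 + 0.4489) = √29.6046, |v| = √(4.21² + 4.15² + (-0.58)² + 4.03²) = √(17.7241 + 17.2225 + 0.3364 + 16.2409) = √51.5239.
cos θ = (u·v)/(|u||v|) = 14.2318/(√29.6046·√51.5239) ≈ 0.3644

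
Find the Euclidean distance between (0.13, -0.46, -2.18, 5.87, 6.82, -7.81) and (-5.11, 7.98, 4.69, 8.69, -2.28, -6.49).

√(Σ(x_i - y_i)²) = √((0.13 - (-5.11))² + (-0.46 - 7.98)² + (-2.18 - 4.69)² + (5.87 - 8.69)² + (6.82 - (-2.28))² + (-7.81 - (-6.49))²)
= √(5.24² + (-8.44)² + (-6.87)² + (-2.82)² + 9.1² + (-1.32)²) = √(27.4576 + 71.2336 + 47.1969 + 7.9524 + 82.81 + 1.7424) = √238.3929 ≈ 15.44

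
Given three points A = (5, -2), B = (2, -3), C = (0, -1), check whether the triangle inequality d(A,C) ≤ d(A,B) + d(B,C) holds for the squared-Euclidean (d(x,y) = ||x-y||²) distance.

d(A,B) = 3² + 1² = 10, d(B,C) = 2² + 2² = 8, d(A,C) = 5² + 1² = 26.
d(A,C) = 26 > 10 + 8 = 18. Triangle inequality is VIOLATED. (Squared-Euclidean is not a metric — this is a counterexample.)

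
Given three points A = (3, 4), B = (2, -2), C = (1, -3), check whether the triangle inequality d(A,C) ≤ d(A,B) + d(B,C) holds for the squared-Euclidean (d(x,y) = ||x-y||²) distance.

d(A,B) = 1² + 6² = 37, d(B,C) = 1² + 1² = 2, d(A,C) = 2² + 7² = 53.
d(A,C) = 53 > 37 + 2 = 39. Triangle inequality is VIOLATED. (Squared-Euclidean is not a metric — this is a counterexample.)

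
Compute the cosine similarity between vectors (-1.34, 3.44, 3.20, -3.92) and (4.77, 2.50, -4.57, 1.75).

With u = (-1.34, 3.44, 3.20, -3.92), v = (4.77, 2.50, -4.57, 1.75):
u·v = (-1.34)·4.77 + 3.44·2.5 + 3.2·(-4.57) + (-3.92)·1.75 = (-6.3918) + 8.6 + (-14.624) + (-6.86) = -19.2758.
|u| = √((-1.34)² + 3.44² + 3.2² + (-3.92)²) = √(1.7956 + 11.8336 + 10.24 + 15.3664) = √39.2356, |v| = √(4.77² + 2.5² + (-4.57)² + 1.75²) = √(22.7529 + 6.25 + 20.8849 + 3.0625) = √52.9503.
cos θ = (u·v)/(|u||v|) = -19.2758/(√39.2356·√52.9503) ≈ -0.4229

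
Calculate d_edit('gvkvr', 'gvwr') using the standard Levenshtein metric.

Let D[i][j] be the edit distance between the first i characters of 'gvkvr' and the first j characters of 'gvwr', with D[i][0] = i, D[0][j] = j, and D[i][j] = D[i-1][j-1] if the characters match, else 1 + min(D[i-1][j], D[i][j-1], D[i-1][j-1]). Filling the table (rows: prefixes of 'gvkvr', columns: prefixes of 'gvwr'):
     ε  g  v  w  r
  ε  0  1  2  3  4
  g  1  0  1  2  3
  v  2  1  0  1  2
  k  3  2  1  1  2
  v  4  3  2  2  2
  r  5  4  3  3  2
The bottom-right entry gives D[5][4] = 2, so no sequence of fewer than 2 edits works. Backtracking through the table gives one optimal edit sequence (2 edits):
  gvkvr → gvvr (del k @3)
  gvvr → gvwr (sub v→w @3)
Edit distance = 2.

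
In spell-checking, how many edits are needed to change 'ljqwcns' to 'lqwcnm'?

Let D[i][j] be the edit distance between the first i characters of 'ljqwcns' and the first j characters of 'lqwcnm', with D[i][0] = i, D[0][j] = j, and D[i][j] = D[i-1][j-1] if the characters match, else 1 + min(D[i-1][j], D[i][j-1], D[i-1][j-1]). Filling the table (rows: prefixes of 'ljqwcns', columns: prefixes of 'lqwcnm'):
     ε  l  q  w  c  n  m
  ε  0  1  2  3  4  5  6
  l  1  0  1  2  3  4  5
  j  2  1  1  2  3  4  5
  q  3  2  1  2  3  4  5
  w  4  3  2  1  2  3  4
  c  5  4  3  2  1  2  3
  n  6  5  4  3  2  1  2
  s  7  6  5  4  3  2  2
The bottom-right entry gives D[7][6] = 2, so no sequence of fewer than 2 edits works. Backtracking through the table gives one optimal edit sequence (2 edits):
  ljqwcns → lqwcns (del j @2)
  lqwcns → lqwcnm (sub s→m @6)
Edit distance = 2.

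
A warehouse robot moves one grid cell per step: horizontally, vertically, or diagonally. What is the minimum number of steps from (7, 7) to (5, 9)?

max(|x_i - y_i|) = max(|7 - 5|, |7 - 9|) = max(2, 2) = 2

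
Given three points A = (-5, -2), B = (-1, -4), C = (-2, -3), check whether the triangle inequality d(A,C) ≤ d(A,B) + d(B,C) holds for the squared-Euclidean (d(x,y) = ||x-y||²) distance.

d(A,B) = 4² + 2² = 20, d(B,C) = 1² + 1² = 2, d(A,C) = 3² + 1² = 10.
d(A,C) = 10 ≤ 20 + 2 = 22. Triangle inequality is satisfied.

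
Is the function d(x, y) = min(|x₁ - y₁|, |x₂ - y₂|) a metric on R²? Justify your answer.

No. d fails identity of indiscernibles: take x = (-1, 0) and y = (-1, 9). Then d(x,y) = min(|-1 - (-1)|, |0 - 9|) = min(0, 9) = 0, yet x ≠ y.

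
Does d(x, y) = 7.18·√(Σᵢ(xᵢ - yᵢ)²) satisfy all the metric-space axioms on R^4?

Yes. The L2 (Euclidean) norm induces a metric on R^4, and multiplying a metric by a positive constant 7.18 > 0 preserves all four axioms: non-negativity (7.18·||x-y|| ≥ 0), identity (7.18·||x-y|| = 0 ⟺ ||x-y|| = 0 ⟺ x = y), symmetry (||x-y|| = ||y-x||), and the triangle inequality (7.18·||x-z|| ≤ 7.18·||x-y|| + 7.18·||y-z||). So d is a metric.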